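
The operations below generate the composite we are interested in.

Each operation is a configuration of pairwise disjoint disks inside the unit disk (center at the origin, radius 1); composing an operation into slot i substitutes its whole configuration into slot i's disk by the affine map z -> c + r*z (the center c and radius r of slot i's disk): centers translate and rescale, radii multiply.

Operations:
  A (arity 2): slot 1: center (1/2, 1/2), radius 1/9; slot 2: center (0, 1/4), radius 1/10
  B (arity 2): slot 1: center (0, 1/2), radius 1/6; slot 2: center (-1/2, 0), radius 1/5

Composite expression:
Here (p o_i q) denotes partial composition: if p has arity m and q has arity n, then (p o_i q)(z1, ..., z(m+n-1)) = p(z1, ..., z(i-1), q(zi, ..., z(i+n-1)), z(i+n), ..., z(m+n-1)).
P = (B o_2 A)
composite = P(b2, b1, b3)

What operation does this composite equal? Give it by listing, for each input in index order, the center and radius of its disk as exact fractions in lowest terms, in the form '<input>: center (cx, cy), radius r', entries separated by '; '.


b1: center (-2/5, 1/10), radius 1/45; b2: center (0, 1/2), radius 1/6; b3: center (-1/2, 1/20), radius 1/50


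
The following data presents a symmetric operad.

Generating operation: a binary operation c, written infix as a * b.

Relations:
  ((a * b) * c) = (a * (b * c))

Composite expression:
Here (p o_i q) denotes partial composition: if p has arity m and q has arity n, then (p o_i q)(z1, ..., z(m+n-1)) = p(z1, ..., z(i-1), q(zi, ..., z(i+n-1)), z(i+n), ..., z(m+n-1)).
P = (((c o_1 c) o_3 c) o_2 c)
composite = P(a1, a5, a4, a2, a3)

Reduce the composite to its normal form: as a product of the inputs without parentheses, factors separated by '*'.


a1 * a5 * a4 * a2 * a3

Every regrouping of c is equal, so read the a-inputs in written order.
(a5 * a4) collapses to a5 * a4
(a1 * (a5 * a4)) collapses to a1 * a5 * a4
(a2 * a3) collapses to a2 * a3
((a1 * (a5 * a4)) * (a2 * a3)) collapses to a1 * a5 * a4 * a2 * a3


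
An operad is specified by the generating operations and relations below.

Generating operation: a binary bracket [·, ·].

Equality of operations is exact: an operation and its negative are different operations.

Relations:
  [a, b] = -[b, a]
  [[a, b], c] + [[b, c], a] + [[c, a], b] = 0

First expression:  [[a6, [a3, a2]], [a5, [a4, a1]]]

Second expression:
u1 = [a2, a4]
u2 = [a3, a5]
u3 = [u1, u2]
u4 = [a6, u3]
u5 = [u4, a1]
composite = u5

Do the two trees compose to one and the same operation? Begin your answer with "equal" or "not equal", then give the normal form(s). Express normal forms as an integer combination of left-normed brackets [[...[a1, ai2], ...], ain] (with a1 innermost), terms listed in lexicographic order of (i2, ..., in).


not equal: they reduce to -[[[[[a1, a4], a5], a2], a3], a6] + [[[[[a1, a4], a5], a3], a2], a6] + [[[[[a1, a4], a5], a6], a2], a3] - [[[[[a1, a4], a5], a6], a3], a2] and [[[[[a1, a2], a4], a3], a5], a6] - [[[[[a1, a2], a4], a5], a3], a6] - [[[[[a1, a3], a5], a2], a4], a6] + [[[[[a1, a3], a5], a4], a2], a6] - [[[[[a1, a4], a2], a3], a5], a6] + [[[[[a1, a4], a2], a5], a3], a6] + [[[[[a1, a5], a3], a2], a4], a6] - [[[[[a1, a5], a3], a4], a2], a6] - [[[[[a1, a6], a2], a4], a3], a5] + [[[[[a1, a6], a2], a4], a5], a3] + [[[[[a1, a6], a3], a5], a2], a4] - [[[[[a1, a6], a3], a5], a4], a2] + [[[[[a1, a6], a4], a2], a3], a5] - [[[[[a1, a6], a4], a2], a5], a3] - [[[[[a1, a6], a5], a3], a2], a4] + [[[[[a1, a6], a5], a3], a4], a2]

The first composite normalizes to -[[[[[a1, a4], a5], a2], a3], a6] + [[[[[a1, a4], a5], a3], a2], a6] + [[[[[a1, a4], a5], a6], a2], a3] - [[[[[a1, a4], a5], a6], a3], a2]
The second composite normalizes to [[[[[a1, a2], a4], a3], a5], a6] - [[[[[a1, a2], a4], a5], a3], a6] - [[[[[a1, a3], a5], a2], a4], a6] + [[[[[a1, a3], a5], a4], a2], a6] - [[[[[a1, a4], a2], a3], a5], a6] + [[[[[a1, a4], a2], a5], a3], a6] + [[[[[a1, a5], a3], a2], a4], a6] - [[[[[a1, a5], a3], a4], a2], a6] - [[[[[a1, a6], a2], a4], a3], a5] + [[[[[a1, a6], a2], a4], a5], a3] + [[[[[a1, a6], a3], a5], a2], a4] - [[[[[a1, a6], a3], a5], a4], a2] + [[[[[a1, a6], a4], a2], a3], a5] - [[[[[a1, a6], a4], a2], a5], a3] - [[[[[a1, a6], a5], a3], a2], a4] + [[[[[a1, a6], a5], a3], a4], a2]
No match — not equal.


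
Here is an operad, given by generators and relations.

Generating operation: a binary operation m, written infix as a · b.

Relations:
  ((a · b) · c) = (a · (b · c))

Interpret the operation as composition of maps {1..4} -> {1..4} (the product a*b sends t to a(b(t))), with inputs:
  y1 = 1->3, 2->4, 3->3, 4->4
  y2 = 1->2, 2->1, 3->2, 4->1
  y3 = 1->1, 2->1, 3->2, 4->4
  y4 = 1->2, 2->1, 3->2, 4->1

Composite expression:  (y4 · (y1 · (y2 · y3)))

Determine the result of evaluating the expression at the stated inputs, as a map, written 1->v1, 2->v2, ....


(y2 · y3) = 1->2, 2->2, 3->1, 4->1
(y1 · (y2 · y3)) = 1->4, 2->4, 3->3, 4->3
(y4 · (y1 · (y2 · y3))) = 1->1, 2->1, 3->2, 4->2

1->1, 2->1, 3->2, 4->2


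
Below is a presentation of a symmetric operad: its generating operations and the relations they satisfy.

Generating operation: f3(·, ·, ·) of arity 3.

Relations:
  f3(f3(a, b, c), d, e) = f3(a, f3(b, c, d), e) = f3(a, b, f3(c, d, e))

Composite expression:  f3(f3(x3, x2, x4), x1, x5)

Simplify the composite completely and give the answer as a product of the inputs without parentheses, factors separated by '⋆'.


x3 ⋆ x2 ⋆ x4 ⋆ x1 ⋆ x5

Every regrouping of f3 is equal, so read the x-inputs in written order.
f3(x3, x2, x4) unparenthesizes to x3 ⋆ x2 ⋆ x4
f3(f3(x3, x2, x4), x1, x5) unparenthesizes to x3 ⋆ x2 ⋆ x4 ⋆ x1 ⋆ x5


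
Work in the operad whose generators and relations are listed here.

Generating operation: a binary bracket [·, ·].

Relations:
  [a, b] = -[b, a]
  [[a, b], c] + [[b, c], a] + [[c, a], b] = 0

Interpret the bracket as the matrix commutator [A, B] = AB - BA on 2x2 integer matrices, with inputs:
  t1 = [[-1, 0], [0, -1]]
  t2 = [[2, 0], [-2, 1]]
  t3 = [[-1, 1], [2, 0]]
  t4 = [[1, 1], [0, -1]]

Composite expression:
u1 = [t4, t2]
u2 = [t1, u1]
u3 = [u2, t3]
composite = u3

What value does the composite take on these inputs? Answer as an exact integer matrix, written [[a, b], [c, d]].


[[0, 0], [0, 0]]

[t4, t2] = [[-2, -1], [4, 2]]
[t1, [t4, t2]] = [[0, 0], [0, 0]]
[[t1, [t4, t2]], t3] = [[0, 0], [0, 0]]


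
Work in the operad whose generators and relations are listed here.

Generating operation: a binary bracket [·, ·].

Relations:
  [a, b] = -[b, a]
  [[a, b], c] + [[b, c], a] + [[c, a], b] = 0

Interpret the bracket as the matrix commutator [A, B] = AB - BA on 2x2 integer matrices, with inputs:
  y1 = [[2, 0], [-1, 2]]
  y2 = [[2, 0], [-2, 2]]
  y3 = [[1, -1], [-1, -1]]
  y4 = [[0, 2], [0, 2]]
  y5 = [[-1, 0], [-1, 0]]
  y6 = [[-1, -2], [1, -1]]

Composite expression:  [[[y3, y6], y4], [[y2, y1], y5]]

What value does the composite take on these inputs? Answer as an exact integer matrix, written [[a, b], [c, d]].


[[0, 0], [0, 0]]

[y3, y6] = [[-3, -4], [-2, 3]]
[[y3, y6], y4] = [[4, -20], [4, -4]]
[y2, y1] = [[0, 0], [0, 0]]
[[y2, y1], y5] = [[0, 0], [0, 0]]
[[[y3, y6], y4], [[y2, y1], y5]] = [[0, 0], [0, 0]]


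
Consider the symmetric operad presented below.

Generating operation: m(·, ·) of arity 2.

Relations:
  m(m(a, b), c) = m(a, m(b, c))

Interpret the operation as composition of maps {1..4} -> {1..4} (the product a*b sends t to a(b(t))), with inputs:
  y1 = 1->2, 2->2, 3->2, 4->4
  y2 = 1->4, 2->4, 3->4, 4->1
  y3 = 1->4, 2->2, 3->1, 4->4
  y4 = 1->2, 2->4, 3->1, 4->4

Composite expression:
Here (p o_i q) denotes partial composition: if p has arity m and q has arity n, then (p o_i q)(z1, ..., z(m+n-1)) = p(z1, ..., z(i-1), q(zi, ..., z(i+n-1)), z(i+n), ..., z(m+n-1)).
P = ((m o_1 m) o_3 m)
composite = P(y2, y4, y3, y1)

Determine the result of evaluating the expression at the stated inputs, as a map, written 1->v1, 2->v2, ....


1->1, 2->1, 3->1, 4->1

m(y2, y4) = 1->4, 2->1, 3->4, 4->1
m(y3, y1) = 1->2, 2->2, 3->2, 4->4
m(m(y2, y4), m(y3, y1)) = 1->1, 2->1, 3->1, 4->1


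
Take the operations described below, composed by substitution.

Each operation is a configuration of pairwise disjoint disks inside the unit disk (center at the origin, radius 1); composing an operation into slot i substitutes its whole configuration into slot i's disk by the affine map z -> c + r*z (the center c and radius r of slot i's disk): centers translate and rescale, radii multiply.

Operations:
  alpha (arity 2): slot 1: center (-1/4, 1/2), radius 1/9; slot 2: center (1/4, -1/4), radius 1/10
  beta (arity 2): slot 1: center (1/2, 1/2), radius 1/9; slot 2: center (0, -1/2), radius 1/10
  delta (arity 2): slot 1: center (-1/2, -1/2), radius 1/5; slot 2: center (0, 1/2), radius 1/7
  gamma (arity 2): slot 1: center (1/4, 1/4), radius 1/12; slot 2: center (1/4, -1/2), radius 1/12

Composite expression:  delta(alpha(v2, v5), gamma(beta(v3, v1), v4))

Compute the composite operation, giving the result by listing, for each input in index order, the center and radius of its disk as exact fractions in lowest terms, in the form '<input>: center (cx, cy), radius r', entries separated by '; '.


Nesting under delta composes maps z -> c + r*z down each v-path.
v2 passes through 2 substitutions, ending at center (-11/20, -2/5), radius 1/45
v5 passes through 2 substitutions, ending at center (-9/20, -11/20), radius 1/50
v3 passes through 3 substitutions, ending at center (1/24, 13/24), radius 1/756
v1 passes through 3 substitutions, ending at center (1/28, 89/168), radius 1/840
v4 passes through 2 substitutions, ending at center (1/28, 3/7), radius 1/84

v1: center (1/28, 89/168), radius 1/840; v2: center (-11/20, -2/5), radius 1/45; v3: center (1/24, 13/24), radius 1/756; v4: center (1/28, 3/7), radius 1/84; v5: center (-9/20, -11/20), radius 1/50


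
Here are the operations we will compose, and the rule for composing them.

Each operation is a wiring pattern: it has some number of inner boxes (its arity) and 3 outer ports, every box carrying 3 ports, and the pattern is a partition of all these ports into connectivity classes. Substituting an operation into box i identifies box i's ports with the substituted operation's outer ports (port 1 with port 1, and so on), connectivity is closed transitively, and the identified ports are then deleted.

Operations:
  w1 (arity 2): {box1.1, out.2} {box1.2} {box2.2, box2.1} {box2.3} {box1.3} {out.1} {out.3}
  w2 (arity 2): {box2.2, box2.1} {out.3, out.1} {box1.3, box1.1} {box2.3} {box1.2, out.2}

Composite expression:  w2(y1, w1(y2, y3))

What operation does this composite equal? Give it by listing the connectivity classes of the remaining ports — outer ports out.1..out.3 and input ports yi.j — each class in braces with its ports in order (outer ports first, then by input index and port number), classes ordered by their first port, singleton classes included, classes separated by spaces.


Substituting into w2 glues patterns; closure does the rest.
composing w1 on (y2, y3), with out.j its own outer ports: {out.1} {out.2, y2.1} {out.3} {y2.2} {y2.3} {y3.1, y3.2} {y3.3}
composing w2 on (y1, y2, y3), with out.j its own outer ports: {out.1, out.3} {out.2, y1.2} {y1.1, y1.3} {y2.1} {y2.2} {y2.3} {y3.1, y3.2} {y3.3}

{out.1, out.3} {out.2, y1.2} {y1.1, y1.3} {y2.1} {y2.2} {y2.3} {y3.1, y3.2} {y3.3}


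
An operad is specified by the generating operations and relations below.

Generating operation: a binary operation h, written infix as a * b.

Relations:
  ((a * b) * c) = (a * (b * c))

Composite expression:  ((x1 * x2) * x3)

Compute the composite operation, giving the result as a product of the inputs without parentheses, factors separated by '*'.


Associativity of h dissolves the nesting; only the x-input order survives.
(x1 * x2) flattens to x1 * x2
((x1 * x2) * x3) flattens to x1 * x2 * x3

x1 * x2 * x3


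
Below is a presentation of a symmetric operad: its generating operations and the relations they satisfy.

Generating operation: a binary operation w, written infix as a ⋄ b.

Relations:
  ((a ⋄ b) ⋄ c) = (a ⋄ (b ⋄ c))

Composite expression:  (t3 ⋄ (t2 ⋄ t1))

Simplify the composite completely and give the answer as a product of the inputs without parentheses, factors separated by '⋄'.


t3 ⋄ t2 ⋄ t1

All parenthesizations of w agree; list the t-inputs left to right.
(t2 ⋄ t1) unparenthesizes to t2 ⋄ t1
(t3 ⋄ (t2 ⋄ t1)) unparenthesizes to t3 ⋄ t2 ⋄ t1


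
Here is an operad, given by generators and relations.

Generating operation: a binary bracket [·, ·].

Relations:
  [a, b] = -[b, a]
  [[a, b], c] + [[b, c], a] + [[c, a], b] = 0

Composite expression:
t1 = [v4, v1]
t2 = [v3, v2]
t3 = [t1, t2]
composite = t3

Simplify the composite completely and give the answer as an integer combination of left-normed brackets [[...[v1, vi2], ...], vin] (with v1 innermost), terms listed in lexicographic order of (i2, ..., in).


[[[v1, v4], v2], v3] - [[[v1, v4], v3], v2]

A multilinear Lie element is pinned by v1-initial words (v1 innermost).
Composite bracket: [[v4, v1], [v3, v2]]
Expanding via [a, b] = ab - ba: 8 signed words (2^3 = 8).
Words beginning with v1 determine it all:
  the word v1v4v2v3 carries sign +1 and contributes +[[[v1, v4], v2], v3]
  the word v1v4v3v2 carries sign -1 and contributes -[[[v1, v4], v3], v2]


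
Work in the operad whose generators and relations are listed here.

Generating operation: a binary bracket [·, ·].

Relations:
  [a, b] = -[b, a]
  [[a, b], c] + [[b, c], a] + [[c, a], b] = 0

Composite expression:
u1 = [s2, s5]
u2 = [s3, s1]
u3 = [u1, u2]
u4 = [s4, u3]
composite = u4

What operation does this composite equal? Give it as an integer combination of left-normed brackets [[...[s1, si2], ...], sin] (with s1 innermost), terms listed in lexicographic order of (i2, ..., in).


-[[[[s1, s3], s2], s5], s4] + [[[[s1, s3], s5], s2], s4]

Expand each bracket as ab - ba; the s1-initial words give the coefficients.
Composite bracket: [s4, [[s2, s5], [s3, s1]]]
Each bracket splits as ab - ba, giving 16 signed words (2^4 = 16).
Only words starting with s1 matter:
  sign of s1s3s2s5s4 is -1, so it contributes -[[[[s1, s3], s2], s5], s4]
  sign of s1s3s5s2s4 is +1, so it contributes +[[[[s1, s3], s5], s2], s4]


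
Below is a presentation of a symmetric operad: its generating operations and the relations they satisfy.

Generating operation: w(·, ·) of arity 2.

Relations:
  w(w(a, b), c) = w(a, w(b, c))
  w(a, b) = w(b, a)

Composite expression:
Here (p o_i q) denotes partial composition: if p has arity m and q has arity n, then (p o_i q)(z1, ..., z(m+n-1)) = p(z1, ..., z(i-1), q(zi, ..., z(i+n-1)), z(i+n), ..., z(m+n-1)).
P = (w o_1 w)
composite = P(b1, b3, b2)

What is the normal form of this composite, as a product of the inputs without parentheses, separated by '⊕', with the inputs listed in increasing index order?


Any arrangement under w is one operation, so sort the b-inputs.
w(b1, b3) spells out as b1 ⊕ b3
w(w(b1, b3), b2) spells out as b1 ⊕ b3 ⊕ b2
putting the inputs in ascending order: b1 ⊕ b2 ⊕ b3

b1 ⊕ b2 ⊕ b3


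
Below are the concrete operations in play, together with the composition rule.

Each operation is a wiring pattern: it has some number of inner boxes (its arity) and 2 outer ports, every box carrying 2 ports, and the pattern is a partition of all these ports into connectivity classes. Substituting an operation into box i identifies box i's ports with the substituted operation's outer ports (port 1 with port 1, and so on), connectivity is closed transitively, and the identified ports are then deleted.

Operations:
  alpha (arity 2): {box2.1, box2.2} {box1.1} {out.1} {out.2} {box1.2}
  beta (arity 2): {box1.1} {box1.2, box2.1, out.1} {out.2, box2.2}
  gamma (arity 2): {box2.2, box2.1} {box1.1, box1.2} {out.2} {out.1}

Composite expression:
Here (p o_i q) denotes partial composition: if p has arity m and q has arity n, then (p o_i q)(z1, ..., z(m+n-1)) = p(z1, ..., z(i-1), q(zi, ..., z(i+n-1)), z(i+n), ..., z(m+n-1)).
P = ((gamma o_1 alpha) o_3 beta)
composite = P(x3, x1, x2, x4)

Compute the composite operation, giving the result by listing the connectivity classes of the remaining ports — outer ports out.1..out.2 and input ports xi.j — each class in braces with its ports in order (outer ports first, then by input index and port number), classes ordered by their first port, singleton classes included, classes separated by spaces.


After gluing at gamma, chains via deleted ports link the x-ports.
the subtree at alpha composes to {out.1} {out.2} {x1.1, x1.2} {x3.1} {x3.2} on (x3, x1); out.j = own outer ports
the subtree at beta composes to {out.1, x2.2, x4.1} {out.2, x4.2} {x2.1} on (x2, x4); out.j = own outer ports
the subtree at gamma composes to {out.1} {out.2} {x1.1, x1.2} {x2.1} {x2.2, x4.1, x4.2} {x3.1} {x3.2} on (x3, x1, x2, x4); out.j = own outer ports

{out.1} {out.2} {x1.1, x1.2} {x2.1} {x2.2, x4.1, x4.2} {x3.1} {x3.2}


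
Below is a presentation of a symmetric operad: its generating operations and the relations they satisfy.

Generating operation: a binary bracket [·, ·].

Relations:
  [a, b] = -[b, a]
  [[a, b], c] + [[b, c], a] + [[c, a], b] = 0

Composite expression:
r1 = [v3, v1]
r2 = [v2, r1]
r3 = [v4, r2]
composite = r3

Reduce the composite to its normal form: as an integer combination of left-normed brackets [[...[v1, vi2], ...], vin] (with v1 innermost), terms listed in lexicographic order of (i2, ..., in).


-[[[v1, v3], v2], v4]

Left-normed coefficients sit on the v1-initial expansion words.
Composite bracket: [v4, [v2, [v3, v1]]]
Applying ab - ba throughout gives 8 signed words (2^3 = 8).
Keep just the words that open with v1:
  the word v1v3v2v4 carries sign -1 and contributes -[[[v1, v3], v2], v4]


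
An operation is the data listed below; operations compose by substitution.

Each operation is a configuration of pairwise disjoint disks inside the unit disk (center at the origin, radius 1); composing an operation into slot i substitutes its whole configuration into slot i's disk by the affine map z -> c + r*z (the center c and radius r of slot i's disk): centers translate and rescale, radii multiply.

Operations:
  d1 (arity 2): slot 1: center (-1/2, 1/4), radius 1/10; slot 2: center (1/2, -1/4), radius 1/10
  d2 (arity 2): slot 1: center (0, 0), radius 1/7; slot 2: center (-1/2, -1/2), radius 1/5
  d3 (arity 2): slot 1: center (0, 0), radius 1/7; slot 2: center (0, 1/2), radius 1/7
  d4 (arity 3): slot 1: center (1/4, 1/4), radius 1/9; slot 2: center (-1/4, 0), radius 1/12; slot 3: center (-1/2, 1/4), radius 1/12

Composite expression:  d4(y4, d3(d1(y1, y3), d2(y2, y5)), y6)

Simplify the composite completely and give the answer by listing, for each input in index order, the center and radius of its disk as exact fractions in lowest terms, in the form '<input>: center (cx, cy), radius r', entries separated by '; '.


Affine substitution under d4: radii multiply and y-centers shift.
y4: after 1 affine step, its disk has center (1/4, 1/4), radius 1/9
y1: after 3 affine steps, its disk has center (-43/168, 1/336), radius 1/840
y3: after 3 affine steps, its disk has center (-41/168, -1/336), radius 1/840
y2: after 3 affine steps, its disk has center (-1/4, 1/24), radius 1/588
y5: after 3 affine steps, its disk has center (-43/168, 1/28), radius 1/420
y6: after 1 affine step, its disk has center (-1/2, 1/4), radius 1/12

y1: center (-43/168, 1/336), radius 1/840; y2: center (-1/4, 1/24), radius 1/588; y3: center (-41/168, -1/336), radius 1/840; y4: center (1/4, 1/4), radius 1/9; y5: center (-43/168, 1/28), radius 1/420; y6: center (-1/2, 1/4), radius 1/12


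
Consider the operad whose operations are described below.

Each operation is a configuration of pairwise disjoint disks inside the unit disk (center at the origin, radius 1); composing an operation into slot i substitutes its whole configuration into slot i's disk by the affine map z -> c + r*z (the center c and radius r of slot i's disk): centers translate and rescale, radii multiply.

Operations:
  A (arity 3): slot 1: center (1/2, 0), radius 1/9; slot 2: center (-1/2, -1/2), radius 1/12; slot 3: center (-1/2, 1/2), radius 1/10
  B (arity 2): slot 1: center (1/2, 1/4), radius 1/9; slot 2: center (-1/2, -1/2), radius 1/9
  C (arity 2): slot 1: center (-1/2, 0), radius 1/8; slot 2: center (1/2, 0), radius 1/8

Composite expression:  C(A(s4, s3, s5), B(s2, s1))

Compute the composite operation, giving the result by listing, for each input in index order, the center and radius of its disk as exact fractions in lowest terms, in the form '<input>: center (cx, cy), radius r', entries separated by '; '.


s1: center (7/16, -1/16), radius 1/72; s2: center (9/16, 1/32), radius 1/72; s3: center (-9/16, -1/16), radius 1/96; s4: center (-7/16, 0), radius 1/72; s5: center (-9/16, 1/16), radius 1/80

Follow each s-input down from C: c' goes to c + r*c', radius to r*r'.
input s4: composing its 2 substitution steps yields center (-7/16, 0), radius 1/72
input s3: composing its 2 substitution steps yields center (-9/16, -1/16), radius 1/96
input s5: composing its 2 substitution steps yields center (-9/16, 1/16), radius 1/80
input s2: composing its 2 substitution steps yields center (9/16, 1/32), radius 1/72
input s1: composing its 2 substitution steps yields center (7/16, -1/16), radius 1/72


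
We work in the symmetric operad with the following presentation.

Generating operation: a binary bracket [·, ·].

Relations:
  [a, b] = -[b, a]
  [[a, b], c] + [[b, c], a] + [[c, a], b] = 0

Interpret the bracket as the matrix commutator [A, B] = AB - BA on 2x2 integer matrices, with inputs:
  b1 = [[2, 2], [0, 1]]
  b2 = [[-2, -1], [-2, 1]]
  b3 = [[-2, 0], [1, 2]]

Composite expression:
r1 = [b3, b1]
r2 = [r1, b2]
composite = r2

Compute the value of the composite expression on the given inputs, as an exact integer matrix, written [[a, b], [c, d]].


[[17, -20], [-11, -17]]

[b3, b1] = [[-2, -8], [1, 2]]
[[b3, b1], b2] = [[17, -20], [-11, -17]]


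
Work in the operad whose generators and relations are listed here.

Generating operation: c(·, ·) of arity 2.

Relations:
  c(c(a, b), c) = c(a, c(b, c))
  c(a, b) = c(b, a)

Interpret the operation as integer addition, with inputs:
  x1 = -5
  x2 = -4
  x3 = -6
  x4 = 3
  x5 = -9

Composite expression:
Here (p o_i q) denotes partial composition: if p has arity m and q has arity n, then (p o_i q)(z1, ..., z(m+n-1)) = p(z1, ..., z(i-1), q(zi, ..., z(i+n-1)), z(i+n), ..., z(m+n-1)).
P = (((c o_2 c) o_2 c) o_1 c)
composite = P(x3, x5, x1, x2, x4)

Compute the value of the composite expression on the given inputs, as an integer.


-21


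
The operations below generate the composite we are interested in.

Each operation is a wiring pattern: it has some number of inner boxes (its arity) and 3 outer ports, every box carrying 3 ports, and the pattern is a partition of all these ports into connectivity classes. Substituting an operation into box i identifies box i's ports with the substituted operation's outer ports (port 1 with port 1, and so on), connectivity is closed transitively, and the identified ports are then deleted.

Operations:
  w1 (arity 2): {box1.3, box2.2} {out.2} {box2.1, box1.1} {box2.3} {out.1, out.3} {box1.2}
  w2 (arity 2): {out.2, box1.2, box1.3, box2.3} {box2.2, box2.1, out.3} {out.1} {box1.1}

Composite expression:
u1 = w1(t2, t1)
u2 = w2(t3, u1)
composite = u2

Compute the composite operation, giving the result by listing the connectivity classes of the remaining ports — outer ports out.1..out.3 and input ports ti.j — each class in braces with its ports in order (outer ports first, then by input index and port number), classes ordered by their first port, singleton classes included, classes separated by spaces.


{out.1} {out.2, out.3, t3.2, t3.3} {t1.1, t2.1} {t1.2, t2.3} {t1.3} {t2.2} {t3.1}

Treat the ports identified at w2 as solder joints: merge, then drop.
stage w1: inputs (t2, t1), connectivity {out.1, out.3} {out.2} {t1.1, t2.1} {t1.2, t2.3} {t1.3} {t2.2}, out.j its boundary
stage w2: inputs (t3, t2, t1), connectivity {out.1} {out.2, out.3, t3.2, t3.3} {t1.1, t2.1} {t1.2, t2.3} {t1.3} {t2.2} {t3.1}, out.j its boundary


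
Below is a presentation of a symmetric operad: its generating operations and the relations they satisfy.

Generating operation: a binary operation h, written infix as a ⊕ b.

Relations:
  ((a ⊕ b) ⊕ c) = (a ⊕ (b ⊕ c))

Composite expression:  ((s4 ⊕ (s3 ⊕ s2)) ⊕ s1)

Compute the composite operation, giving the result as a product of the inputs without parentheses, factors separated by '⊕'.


Associativity of h dissolves the nesting; only the s-input order survives.
(s3 ⊕ s2) linearizes to s3 ⊕ s2
(s4 ⊕ (s3 ⊕ s2)) linearizes to s4 ⊕ s3 ⊕ s2
((s4 ⊕ (s3 ⊕ s2)) ⊕ s1) linearizes to s4 ⊕ s3 ⊕ s2 ⊕ s1

s4 ⊕ s3 ⊕ s2 ⊕ s1


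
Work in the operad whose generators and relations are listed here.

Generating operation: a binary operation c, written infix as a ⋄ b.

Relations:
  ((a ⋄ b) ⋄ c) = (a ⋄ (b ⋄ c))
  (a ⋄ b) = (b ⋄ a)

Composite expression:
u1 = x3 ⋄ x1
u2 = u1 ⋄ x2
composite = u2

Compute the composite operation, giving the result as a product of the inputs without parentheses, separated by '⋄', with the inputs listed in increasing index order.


Any arrangement under c is one operation, so sort the x-inputs.
(x3 ⋄ x1) collapses to x3 ⋄ x1
((x3 ⋄ x1) ⋄ x2) collapses to x3 ⋄ x1 ⋄ x2
reordering the factors by index: x1 ⋄ x2 ⋄ x3

x1 ⋄ x2 ⋄ x3


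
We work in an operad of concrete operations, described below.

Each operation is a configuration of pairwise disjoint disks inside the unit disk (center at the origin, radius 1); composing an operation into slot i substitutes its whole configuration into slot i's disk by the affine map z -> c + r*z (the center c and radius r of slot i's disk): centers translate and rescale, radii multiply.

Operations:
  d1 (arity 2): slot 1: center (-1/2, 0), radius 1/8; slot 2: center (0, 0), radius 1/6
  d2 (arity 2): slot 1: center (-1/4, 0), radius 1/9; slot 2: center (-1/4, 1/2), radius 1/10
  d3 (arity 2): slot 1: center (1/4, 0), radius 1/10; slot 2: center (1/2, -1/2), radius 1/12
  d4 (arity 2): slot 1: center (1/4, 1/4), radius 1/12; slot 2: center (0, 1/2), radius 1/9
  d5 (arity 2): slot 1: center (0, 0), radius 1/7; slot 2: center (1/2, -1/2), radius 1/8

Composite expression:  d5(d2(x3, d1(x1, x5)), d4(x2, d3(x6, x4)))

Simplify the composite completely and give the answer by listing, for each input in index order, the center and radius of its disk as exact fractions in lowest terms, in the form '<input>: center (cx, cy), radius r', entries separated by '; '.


Each x-disk chains the slot maps above it in d5; radii multiply.
for x3, the 2-step affine chain lands on center (-1/28, 0), radius 1/63
for x1, the 3-step affine chain lands on center (-3/70, 1/14), radius 1/560
for x5, the 3-step affine chain lands on center (-1/28, 1/14), radius 1/420
for x2, the 2-step affine chain lands on center (17/32, -15/32), radius 1/96
for x6, the 3-step affine chain lands on center (145/288, -7/16), radius 1/720
for x4, the 3-step affine chain lands on center (73/144, -4/9), radius 1/864

x1: center (-3/70, 1/14), radius 1/560; x2: center (17/32, -15/32), radius 1/96; x3: center (-1/28, 0), radius 1/63; x4: center (73/144, -4/9), radius 1/864; x5: center (-1/28, 1/14), radius 1/420; x6: center (145/288, -7/16), radius 1/720


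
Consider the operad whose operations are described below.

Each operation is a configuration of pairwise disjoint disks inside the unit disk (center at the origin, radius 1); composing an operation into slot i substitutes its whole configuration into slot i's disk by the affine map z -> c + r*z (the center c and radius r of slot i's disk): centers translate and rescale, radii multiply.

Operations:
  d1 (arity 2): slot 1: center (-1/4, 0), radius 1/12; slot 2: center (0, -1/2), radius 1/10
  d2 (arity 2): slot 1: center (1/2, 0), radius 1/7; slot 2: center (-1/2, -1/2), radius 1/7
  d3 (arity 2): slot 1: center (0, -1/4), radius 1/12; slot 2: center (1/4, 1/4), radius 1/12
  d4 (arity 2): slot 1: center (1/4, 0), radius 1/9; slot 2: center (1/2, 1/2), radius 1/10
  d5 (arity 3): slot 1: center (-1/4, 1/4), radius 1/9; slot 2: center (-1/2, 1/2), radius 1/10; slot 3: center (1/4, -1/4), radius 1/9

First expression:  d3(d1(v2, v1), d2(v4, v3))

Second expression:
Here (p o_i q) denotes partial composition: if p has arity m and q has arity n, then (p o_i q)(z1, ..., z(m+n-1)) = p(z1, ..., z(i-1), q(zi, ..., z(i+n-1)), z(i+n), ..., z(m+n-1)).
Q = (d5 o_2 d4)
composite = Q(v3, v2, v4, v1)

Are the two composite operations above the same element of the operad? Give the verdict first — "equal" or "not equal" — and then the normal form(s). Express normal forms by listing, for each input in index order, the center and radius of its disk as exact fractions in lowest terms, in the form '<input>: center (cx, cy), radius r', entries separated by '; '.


Reducing the first expression gives v1: center (0, -7/24), radius 1/120; v2: center (-1/48, -1/4), radius 1/144; v3: center (5/24, 5/24), radius 1/84; v4: center (7/24, 1/4), radius 1/84
Reducing the second expression gives v1: center (1/4, -1/4), radius 1/9; v2: center (-19/40, 1/2), radius 1/90; v3: center (-1/4, 1/4), radius 1/9; v4: center (-9/20, 11/20), radius 1/100
Different reductions; not equal.

not equal; the first gives v1: center (0, -7/24), radius 1/120; v2: center (-1/48, -1/4), radius 1/144; v3: center (5/24, 5/24), radius 1/84; v4: center (7/24, 1/4), radius 1/84 and the second v1: center (1/4, -1/4), radius 1/9; v2: center (-19/40, 1/2), radius 1/90; v3: center (-1/4, 1/4), radius 1/9; v4: center (-9/20, 11/20), radius 1/100


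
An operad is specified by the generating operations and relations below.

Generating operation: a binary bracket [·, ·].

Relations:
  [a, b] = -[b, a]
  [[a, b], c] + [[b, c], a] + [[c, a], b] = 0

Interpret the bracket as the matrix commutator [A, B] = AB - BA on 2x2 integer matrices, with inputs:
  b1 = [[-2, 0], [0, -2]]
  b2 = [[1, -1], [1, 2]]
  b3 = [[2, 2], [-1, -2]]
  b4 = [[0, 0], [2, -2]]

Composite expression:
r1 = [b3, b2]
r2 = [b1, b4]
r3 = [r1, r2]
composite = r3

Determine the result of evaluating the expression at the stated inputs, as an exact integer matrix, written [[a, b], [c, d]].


[[0, 0], [0, 0]]


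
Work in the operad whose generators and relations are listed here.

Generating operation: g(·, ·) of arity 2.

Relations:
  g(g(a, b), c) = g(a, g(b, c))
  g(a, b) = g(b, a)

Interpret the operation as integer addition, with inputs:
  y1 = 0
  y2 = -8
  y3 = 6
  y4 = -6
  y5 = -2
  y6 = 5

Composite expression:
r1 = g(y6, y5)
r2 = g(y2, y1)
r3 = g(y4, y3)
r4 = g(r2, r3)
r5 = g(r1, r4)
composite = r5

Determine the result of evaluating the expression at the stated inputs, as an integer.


-5


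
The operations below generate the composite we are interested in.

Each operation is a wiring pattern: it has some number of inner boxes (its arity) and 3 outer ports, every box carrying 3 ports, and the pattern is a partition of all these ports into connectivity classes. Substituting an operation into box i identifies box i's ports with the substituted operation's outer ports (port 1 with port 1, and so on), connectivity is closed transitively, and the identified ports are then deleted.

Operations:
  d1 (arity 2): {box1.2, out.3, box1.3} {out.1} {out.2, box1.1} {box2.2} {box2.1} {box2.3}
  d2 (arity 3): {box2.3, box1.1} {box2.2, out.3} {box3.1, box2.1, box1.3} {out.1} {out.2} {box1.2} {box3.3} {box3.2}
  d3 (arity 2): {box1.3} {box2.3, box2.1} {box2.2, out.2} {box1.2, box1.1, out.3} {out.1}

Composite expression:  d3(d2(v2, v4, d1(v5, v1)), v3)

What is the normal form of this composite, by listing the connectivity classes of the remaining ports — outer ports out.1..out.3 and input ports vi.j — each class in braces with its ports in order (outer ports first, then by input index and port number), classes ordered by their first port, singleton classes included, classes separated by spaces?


{out.1} {out.2, v3.2} {out.3} {v1.1} {v1.2} {v1.3} {v2.1, v4.3} {v2.2} {v2.3, v4.1} {v3.1, v3.3} {v4.2} {v5.1} {v5.2, v5.3}

Substituting into d3 glues patterns; closure does the rest.
the subtree at d1 composes to {out.1} {out.2, v5.1} {out.3, v5.2, v5.3} {v1.1} {v1.2} {v1.3} on (v5, v1); out.j = own outer ports
the subtree at d2 composes to {out.1} {out.2} {out.3, v4.2} {v1.1} {v1.2} {v1.3} {v2.1, v4.3} {v2.2} {v2.3, v4.1} {v5.1} {v5.2, v5.3} on (v2, v4, v5, v1); out.j = own outer ports
the subtree at d3 composes to {out.1} {out.2, v3.2} {out.3} {v1.1} {v1.2} {v1.3} {v2.1, v4.3} {v2.2} {v2.3, v4.1} {v3.1, v3.3} {v4.2} {v5.1} {v5.2, v5.3} on (v2, v4, v5, v1, v3); out.j = own outer ports


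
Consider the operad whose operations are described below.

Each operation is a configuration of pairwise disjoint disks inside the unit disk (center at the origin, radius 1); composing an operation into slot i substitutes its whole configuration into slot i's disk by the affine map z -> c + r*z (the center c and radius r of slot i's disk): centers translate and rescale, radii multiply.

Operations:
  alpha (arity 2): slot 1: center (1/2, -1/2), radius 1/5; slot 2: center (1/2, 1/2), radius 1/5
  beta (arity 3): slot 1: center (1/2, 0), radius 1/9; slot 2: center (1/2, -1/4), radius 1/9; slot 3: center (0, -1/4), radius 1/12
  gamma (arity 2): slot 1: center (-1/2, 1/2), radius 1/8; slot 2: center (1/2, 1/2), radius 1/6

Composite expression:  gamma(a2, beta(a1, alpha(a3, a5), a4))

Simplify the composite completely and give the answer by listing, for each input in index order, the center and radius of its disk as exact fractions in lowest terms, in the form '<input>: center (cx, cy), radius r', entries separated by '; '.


Only the slot chain above each a matters under gamma; compose those maps.
input a2: composing its 1 substitution step yields center (-1/2, 1/2), radius 1/8
input a1: composing its 2 substitution steps yields center (7/12, 1/2), radius 1/54
input a3: composing its 3 substitution steps yields center (16/27, 97/216), radius 1/270
input a5: composing its 3 substitution steps yields center (16/27, 101/216), radius 1/270
input a4: composing its 2 substitution steps yields center (1/2, 11/24), radius 1/72

a1: center (7/12, 1/2), radius 1/54; a2: center (-1/2, 1/2), radius 1/8; a3: center (16/27, 97/216), radius 1/270; a4: center (1/2, 11/24), radius 1/72; a5: center (16/27, 101/216), radius 1/270


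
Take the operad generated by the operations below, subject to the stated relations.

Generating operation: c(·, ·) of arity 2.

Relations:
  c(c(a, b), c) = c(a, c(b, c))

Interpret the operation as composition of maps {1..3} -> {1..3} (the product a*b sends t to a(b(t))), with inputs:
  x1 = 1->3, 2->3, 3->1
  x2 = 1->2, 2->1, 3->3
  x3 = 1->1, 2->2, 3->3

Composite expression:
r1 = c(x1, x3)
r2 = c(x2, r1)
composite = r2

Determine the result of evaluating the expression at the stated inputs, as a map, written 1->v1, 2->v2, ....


c(x1, x3) = 1->3, 2->3, 3->1
c(x2, c(x1, x3)) = 1->3, 2->3, 3->2

1->3, 2->3, 3->2


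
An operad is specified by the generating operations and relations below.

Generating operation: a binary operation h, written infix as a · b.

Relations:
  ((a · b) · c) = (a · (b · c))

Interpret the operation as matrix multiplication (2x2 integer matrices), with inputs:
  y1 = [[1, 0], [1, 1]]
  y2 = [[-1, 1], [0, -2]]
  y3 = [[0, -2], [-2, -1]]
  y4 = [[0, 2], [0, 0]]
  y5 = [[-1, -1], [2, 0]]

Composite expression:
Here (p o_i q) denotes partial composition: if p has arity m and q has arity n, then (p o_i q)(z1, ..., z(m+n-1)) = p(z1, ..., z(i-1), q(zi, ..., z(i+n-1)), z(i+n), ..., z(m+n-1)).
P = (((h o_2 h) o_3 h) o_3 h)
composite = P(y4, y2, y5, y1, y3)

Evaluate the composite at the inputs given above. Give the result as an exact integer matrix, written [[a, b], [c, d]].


[[0, 16], [0, 0]]

(y5 · y1) = [[-2, -1], [2, 0]]
((y5 · y1) · y3) = [[2, 5], [0, -4]]
(y2 · ((y5 · y1) · y3)) = [[-2, -9], [0, 8]]
(y4 · (y2 · ((y5 · y1) · y3))) = [[0, 16], [0, 0]]


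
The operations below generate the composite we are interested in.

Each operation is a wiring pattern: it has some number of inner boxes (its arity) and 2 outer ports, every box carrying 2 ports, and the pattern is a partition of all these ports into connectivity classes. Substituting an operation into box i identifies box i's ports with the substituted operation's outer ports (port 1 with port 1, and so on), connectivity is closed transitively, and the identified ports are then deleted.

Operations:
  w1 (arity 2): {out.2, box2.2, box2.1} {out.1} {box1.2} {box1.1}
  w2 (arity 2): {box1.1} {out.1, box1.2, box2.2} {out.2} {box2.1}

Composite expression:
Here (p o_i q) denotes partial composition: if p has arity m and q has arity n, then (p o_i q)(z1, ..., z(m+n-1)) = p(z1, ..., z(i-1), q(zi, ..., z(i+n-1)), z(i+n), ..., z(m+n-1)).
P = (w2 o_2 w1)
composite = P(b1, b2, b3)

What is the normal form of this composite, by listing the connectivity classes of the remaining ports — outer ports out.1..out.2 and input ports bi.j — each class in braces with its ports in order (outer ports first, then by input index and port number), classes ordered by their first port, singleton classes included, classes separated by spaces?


{out.1, b1.2, b3.1, b3.2} {out.2} {b1.1} {b2.1} {b2.2}

Reachability decides: close wires over w2-identified ports.
w1 over (b2, b3) gives {out.1} {out.2, b3.1, b3.2} {b2.1} {b2.2}, out.j being that stage's outer ports
w2 over (b1, b2, b3) gives {out.1, b1.2, b3.1, b3.2} {out.2} {b1.1} {b2.1} {b2.2}, out.j being that stage's outer ports


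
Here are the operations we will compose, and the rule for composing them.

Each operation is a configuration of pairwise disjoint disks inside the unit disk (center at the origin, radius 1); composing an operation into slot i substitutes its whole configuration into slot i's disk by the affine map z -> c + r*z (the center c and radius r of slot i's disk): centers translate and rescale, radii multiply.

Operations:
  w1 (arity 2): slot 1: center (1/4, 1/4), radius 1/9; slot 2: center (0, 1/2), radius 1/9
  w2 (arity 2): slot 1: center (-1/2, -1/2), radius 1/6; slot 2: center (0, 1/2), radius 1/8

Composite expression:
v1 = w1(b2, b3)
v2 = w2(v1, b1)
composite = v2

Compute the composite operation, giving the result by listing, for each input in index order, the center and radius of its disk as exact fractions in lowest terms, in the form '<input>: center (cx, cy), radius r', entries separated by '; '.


b1: center (0, 1/2), radius 1/8; b2: center (-11/24, -11/24), radius 1/54; b3: center (-1/2, -5/12), radius 1/54

Only the slot chain above each b matters under w2; compose those maps.
tracing b2 down its 2-map path: center (-11/24, -11/24), radius 1/54
tracing b3 down its 2-map path: center (-1/2, -5/12), radius 1/54
tracing b1 down its 1-map path: center (0, 1/2), radius 1/8


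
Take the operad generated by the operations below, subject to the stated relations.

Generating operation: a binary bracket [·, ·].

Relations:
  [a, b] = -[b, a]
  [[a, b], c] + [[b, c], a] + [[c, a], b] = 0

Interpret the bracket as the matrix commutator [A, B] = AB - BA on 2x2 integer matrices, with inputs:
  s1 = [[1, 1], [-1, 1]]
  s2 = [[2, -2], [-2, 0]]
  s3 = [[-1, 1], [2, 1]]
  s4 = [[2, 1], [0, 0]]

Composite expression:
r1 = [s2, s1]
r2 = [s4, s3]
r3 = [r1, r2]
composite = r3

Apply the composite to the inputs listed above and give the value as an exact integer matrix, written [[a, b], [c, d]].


[[-16, 24], [40, 16]]

[s2, s1] = [[4, 2], [2, -4]]
[s4, s3] = [[2, 4], [-4, -2]]
[[s2, s1], [s4, s3]] = [[-16, 24], [40, 16]]


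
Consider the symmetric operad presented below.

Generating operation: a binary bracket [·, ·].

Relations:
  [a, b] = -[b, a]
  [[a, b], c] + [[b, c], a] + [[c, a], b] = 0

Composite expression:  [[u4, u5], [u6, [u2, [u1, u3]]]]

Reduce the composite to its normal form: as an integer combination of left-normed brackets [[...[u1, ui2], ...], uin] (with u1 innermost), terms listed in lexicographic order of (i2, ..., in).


-[[[[[u1, u3], u2], u6], u4], u5] + [[[[[u1, u3], u2], u6], u5], u4]

In the tensor algebra, words opening u1 carry the u1-anchored form.
Composite bracket: [[u4, u5], [u6, [u2, [u1, u3]]]]
Each bracket splits as ab - ba, giving 32 signed words (2^5 = 32).
Coefficients come from the u1-initial words:
  the word u1u3u2u6u4u5 carries sign -1 and contributes -[[[[[u1, u3], u2], u6], u4], u5]
  the word u1u3u2u6u5u4 carries sign +1 and contributes +[[[[[u1, u3], u2], u6], u5], u4]
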